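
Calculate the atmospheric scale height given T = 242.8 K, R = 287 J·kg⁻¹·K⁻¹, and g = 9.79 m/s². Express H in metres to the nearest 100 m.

H ≈ 7100 m

The scale height of an isothermal atmosphere is H = RT/g.
H = 287 × 242.8 / 9.79 = 69684/9.79 = 7117.9 m.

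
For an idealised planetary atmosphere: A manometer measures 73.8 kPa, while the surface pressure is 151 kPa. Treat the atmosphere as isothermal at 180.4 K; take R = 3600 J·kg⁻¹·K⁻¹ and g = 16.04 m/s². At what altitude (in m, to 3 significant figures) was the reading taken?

z ≈ 29000 m

Scale height: H = RT/g = 3600 × 180.4 / 16.04 = 40489 m.
Invert the barometric formula: z = H ln(P₀/P).
P₀/P = 151/73.8 = 2.0461; ln(2.0461) = 0.71594.
z = 40489 × 0.71594 = 28988 m.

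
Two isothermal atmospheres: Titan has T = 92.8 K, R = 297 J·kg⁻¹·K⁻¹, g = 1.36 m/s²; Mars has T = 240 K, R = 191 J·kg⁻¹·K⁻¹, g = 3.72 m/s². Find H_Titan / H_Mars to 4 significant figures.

H = RT/g for each body.
H_Titan = 297 × 92.8 / 1.36 = 20266 m.
H_Mars = 191 × 240 / 3.72 = 12323 m.
H_Titan/H_Mars = 20266/12323 = 1.6446.

H_Titan/H_Mars ≈ 1.645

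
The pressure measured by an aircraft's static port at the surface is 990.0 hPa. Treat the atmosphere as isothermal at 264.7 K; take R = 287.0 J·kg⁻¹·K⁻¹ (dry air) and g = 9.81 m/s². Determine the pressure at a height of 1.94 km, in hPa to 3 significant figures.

Scale height: H = RT/g = 287.0 × 264.7 / 9.81 = 7744.0 m.
Barometric formula: P = P₀ exp(−z/H).
z/H = 1940.0/7744.0 = 0.25052; exp(−0.25052) = 0.77840.
P = 990.0 × 0.77840 = 770.62 hPa.

P ≈ 771 hPa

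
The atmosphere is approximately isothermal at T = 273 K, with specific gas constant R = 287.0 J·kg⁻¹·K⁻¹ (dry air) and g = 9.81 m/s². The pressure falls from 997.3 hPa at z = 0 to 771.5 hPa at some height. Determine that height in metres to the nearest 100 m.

Scale height: H = RT/g = 287.0 × 273 / 9.81 = 7986.9 m.
Invert the barometric formula: z = H ln(P₀/P).
P₀/P = 997.3/771.5 = 1.2927; ln(1.2927) = 0.25673.
z = 7986.9 × 0.25673 = 2050.5 m.

z ≈ 2100 m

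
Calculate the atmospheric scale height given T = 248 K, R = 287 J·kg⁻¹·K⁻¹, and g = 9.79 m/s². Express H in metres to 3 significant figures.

H ≈ 7270 m

The scale height of an isothermal atmosphere is H = RT/g.
H = 287 × 248 / 9.79 = 71176/9.79 = 7270.3 m.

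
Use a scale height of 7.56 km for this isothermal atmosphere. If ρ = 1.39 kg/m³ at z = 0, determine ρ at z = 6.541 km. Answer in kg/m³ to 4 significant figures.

In an isothermal atmosphere, density decays like pressure: ρ = ρ₀ exp(−z/H).
z/H = 6541.0/7560.0 = 0.86521; exp(−0.86521) = 0.42096.
ρ = 1.39 × 0.42096 = 0.58513 kg/m³.

ρ ≈ 0.5851 kg/m³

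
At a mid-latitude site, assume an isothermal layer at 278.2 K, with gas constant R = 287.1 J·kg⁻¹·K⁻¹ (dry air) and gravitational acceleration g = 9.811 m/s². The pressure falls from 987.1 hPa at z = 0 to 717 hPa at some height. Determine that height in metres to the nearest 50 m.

z ≈ 2600 m

Scale height: H = RT/g = 287.1 × 278.2 / 9.811 = 8141.0 m.
Invert the barometric formula: z = H ln(P₀/P).
P₀/P = 987.1/717 = 1.3767; ln(1.3767) = 0.31969.
z = 8141.0 × 0.31969 = 2602.6 m.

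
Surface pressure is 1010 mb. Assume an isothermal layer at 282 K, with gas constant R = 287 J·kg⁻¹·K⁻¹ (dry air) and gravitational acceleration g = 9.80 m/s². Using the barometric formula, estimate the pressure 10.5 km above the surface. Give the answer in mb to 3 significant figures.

Scale height: H = RT/g = 287 × 282 / 9.80 = 8258.6 m.
Barometric formula: P = P₀ exp(−z/H).
z/H = 10500/8258.6 = 1.2714; exp(−1.2714) = 0.28044.
P = 1010 × 0.28044 = 283.24 mb.

P ≈ 283 mb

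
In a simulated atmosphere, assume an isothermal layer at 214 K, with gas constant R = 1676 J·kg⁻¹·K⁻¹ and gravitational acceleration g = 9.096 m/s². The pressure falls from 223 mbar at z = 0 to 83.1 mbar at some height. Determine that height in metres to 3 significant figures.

Scale height: H = RT/g = 1676 × 214 / 9.096 = 39431 m.
Invert the barometric formula: z = H ln(P₀/P).
P₀/P = 223/83.1 = 2.6835; ln(2.6835) = 0.98712.
z = 39431 × 0.98712 = 38923 m.

z ≈ 38900 m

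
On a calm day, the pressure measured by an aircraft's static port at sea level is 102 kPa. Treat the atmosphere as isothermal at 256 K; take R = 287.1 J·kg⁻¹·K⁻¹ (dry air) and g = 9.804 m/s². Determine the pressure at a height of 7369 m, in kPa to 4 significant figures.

Scale height: H = RT/g = 287.1 × 256 / 9.804 = 7496.7 m.
Barometric formula: P = P₀ exp(−z/H).
z/H = 7369.0/7496.7 = 0.98297; exp(−0.98297) = 0.37420.
P = 102 × 0.37420 = 38.168 kPa.

P ≈ 38.17 kPa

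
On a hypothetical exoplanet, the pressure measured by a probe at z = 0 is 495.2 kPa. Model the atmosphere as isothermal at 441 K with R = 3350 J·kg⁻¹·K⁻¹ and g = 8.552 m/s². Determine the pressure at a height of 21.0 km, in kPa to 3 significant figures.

P ≈ 439 kPa

Scale height: H = RT/g = 3350 × 441 / 8.552 = 172750 m.
Barometric formula: P = P₀ exp(−z/H).
z/H = 21000/172750 = 0.12156; exp(−0.12156) = 0.88554.
P = 495.2 × 0.88554 = 438.52 kPa.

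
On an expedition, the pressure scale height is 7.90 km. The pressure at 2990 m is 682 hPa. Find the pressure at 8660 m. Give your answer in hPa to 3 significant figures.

P ≈ 333 hPa

Between two levels, P₂ = P₁ exp(−Δz/H) with Δz = z₂ − z₁.
Δz = 8660.0 − 2990.0 = 5670.0 m; Δz/H = 5670.0/7900.0 = 0.71772.
P₂ = 682 × exp(−0.71772) = 682 × 0.48786 = 332.72 hPa.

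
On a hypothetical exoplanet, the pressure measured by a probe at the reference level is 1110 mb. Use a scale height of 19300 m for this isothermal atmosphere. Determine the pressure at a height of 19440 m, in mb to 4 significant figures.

P ≈ 405.4 mb

Barometric formula: P = P₀ exp(−z/H).
z/H = 19440/19300 = 1.0073; exp(−1.0073) = 0.36520.
P = 1110 × 0.36520 = 405.37 mb.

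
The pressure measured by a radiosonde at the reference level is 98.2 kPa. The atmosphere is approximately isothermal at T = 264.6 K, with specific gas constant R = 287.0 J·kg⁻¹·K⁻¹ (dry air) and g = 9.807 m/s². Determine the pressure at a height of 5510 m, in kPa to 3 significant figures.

Scale height: H = RT/g = 287.0 × 264.6 / 9.807 = 7743.5 m.
Barometric formula: P = P₀ exp(−z/H).
z/H = 5510.0/7743.5 = 0.71156; exp(−0.71156) = 0.49088.
P = 98.2 × 0.49088 = 48.204 kPa.

P ≈ 48.2 kPa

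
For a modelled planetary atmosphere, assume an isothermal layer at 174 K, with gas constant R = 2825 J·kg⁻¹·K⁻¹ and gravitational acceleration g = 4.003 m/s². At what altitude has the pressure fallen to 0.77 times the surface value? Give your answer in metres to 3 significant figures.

Scale height: H = RT/g = 2825 × 174 / 4.003 = 122800 m.
Set P/P₀ = exp(−z/H) = 0.77, so z = −H ln(0.77).
−ln(0.77) = 0.26136; z = 122800 × 0.26136 = 32095 m.

z ≈ 32100 m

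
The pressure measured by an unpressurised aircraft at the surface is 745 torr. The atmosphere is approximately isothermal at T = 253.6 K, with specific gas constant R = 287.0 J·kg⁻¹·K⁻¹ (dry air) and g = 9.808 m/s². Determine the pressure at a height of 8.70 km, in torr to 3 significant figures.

P ≈ 231 torr

Scale height: H = RT/g = 287.0 × 253.6 / 9.808 = 7420.8 m.
Barometric formula: P = P₀ exp(−z/H).
z/H = 8700.0/7420.8 = 1.1724; exp(−1.1724) = 0.30962.
P = 745 × 0.30962 = 230.67 torr.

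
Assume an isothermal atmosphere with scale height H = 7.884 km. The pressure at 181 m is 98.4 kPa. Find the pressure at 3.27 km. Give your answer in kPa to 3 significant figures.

P ≈ 66.5 kPa

Between two levels, P₂ = P₁ exp(−Δz/H) with Δz = z₂ − z₁.
Δz = 3270.0 − 181.00 = 3089.0 m; Δz/H = 3089.0/7884.0 = 0.39181.
P₂ = 98.4 × exp(−0.39181) = 98.4 × 0.67583 = 66.502 kPa.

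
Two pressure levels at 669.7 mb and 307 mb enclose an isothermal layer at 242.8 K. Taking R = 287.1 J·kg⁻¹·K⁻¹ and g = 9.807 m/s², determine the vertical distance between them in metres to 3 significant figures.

Δz ≈ 5540 m

Hypsometric equation: Δz = (R T̄/g) ln(P₁/P₂).
R T̄/g = 287.1 × 242.8 / 9.807 = 7108.0 m.
ln(669.7/307) = ln(2.1814) = 0.77997.
Δz = 7108.0 × 0.77997 = 5544.0 m.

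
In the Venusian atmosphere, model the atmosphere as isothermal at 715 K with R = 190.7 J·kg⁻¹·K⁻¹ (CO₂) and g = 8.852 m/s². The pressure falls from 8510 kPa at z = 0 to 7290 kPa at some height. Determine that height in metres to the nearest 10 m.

z ≈ 2380 m

Scale height: H = RT/g = 190.7 × 715 / 8.852 = 15403 m.
Invert the barometric formula: z = H ln(P₀/P).
P₀/P = 8510/7290 = 1.1674; ln(1.1674) = 0.15478.
z = 15403 × 0.15478 = 2384.1 m.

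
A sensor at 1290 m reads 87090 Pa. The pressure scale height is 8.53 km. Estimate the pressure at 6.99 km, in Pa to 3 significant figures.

Between two levels, P₂ = P₁ exp(−Δz/H) with Δz = z₂ − z₁.
Δz = 6990.0 − 1290.0 = 5700.0 m; Δz/H = 5700.0/8530.0 = 0.66823.
P₂ = 87090 × exp(−0.66823) = 87090 × 0.51262 = 44644 Pa.

P ≈ 44600 Pa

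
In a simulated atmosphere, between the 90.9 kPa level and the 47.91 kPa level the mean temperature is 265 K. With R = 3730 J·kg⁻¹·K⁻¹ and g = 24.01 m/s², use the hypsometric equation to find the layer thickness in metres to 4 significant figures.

Δz ≈ 26370 m

Hypsometric equation: Δz = (R T̄/g) ln(P₁/P₂).
R T̄/g = 3730 × 265 / 24.01 = 41168 m.
ln(90.9/47.91) = ln(1.8973) = 0.64043.
Δz = 41168 × 0.64043 = 26365 m.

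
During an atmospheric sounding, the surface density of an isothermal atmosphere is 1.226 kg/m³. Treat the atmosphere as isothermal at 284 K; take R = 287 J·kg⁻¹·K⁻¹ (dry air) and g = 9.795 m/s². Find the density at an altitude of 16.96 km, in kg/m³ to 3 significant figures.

Scale height: H = RT/g = 287 × 284 / 9.795 = 8321.4 m.
In an isothermal atmosphere, density decays like pressure: ρ = ρ₀ exp(−z/H).
z/H = 16960/8321.4 = 2.0381; exp(−2.0381) = 0.13028.
ρ = 1.226 × 0.13028 = 0.15972 kg/m³.

ρ ≈ 0.160 kg/m³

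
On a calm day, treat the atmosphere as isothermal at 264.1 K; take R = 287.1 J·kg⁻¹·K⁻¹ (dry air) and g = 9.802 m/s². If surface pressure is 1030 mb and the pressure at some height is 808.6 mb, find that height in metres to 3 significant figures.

Scale height: H = RT/g = 287.1 × 264.1 / 9.802 = 7735.5 m.
Invert the barometric formula: z = H ln(P₀/P).
P₀/P = 1030/808.6 = 1.2738; ln(1.2738) = 0.24200.
z = 7735.5 × 0.24200 = 1872.0 m.

z ≈ 1870 m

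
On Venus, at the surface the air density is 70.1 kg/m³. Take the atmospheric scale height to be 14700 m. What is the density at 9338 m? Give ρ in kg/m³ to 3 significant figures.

ρ ≈ 37.1 kg/m³

In an isothermal atmosphere, density decays like pressure: ρ = ρ₀ exp(−z/H).
z/H = 9338.0/14700 = 0.63524; exp(−0.63524) = 0.52981.
ρ = 70.1 × 0.52981 = 37.140 kg/m³.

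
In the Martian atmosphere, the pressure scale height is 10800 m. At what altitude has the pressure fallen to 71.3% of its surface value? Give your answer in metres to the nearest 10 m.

z ≈ 3650 m

Set P/P₀ = exp(−z/H) = 0.713, so z = −H ln(0.713).
−ln(0.713) = 0.33827; z = 10800 × 0.33827 = 3653.3 m.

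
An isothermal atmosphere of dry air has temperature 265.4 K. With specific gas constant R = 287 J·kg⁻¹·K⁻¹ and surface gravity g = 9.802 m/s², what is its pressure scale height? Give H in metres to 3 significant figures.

H ≈ 7770 m

The scale height of an isothermal atmosphere is H = RT/g.
H = 287 × 265.4 / 9.802 = 76170/9.802 = 7770.9 m.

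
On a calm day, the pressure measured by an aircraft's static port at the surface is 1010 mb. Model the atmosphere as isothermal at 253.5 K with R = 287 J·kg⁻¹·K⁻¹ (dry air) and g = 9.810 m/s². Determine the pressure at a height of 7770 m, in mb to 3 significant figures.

P ≈ 354 mb

Scale height: H = RT/g = 287 × 253.5 / 9.810 = 7416.4 m.
Barometric formula: P = P₀ exp(−z/H).
z/H = 7770.0/7416.4 = 1.0477; exp(−1.0477) = 0.35074.
P = 1010 × 0.35074 = 354.25 mb.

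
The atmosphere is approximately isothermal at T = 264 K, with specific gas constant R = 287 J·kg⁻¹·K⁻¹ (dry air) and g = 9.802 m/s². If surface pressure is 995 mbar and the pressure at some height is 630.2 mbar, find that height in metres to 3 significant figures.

Scale height: H = RT/g = 287 × 264 / 9.802 = 7729.9 m.
Invert the barometric formula: z = H ln(P₀/P).
P₀/P = 995/630.2 = 1.5789; ln(1.5789) = 0.45673.
z = 7729.9 × 0.45673 = 3530.5 m.

z ≈ 3530 m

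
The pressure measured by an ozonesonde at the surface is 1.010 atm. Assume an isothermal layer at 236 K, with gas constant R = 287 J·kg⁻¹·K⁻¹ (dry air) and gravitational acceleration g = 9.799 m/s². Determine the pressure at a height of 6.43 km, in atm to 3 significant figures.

Scale height: H = RT/g = 287 × 236 / 9.799 = 6912.1 m.
Barometric formula: P = P₀ exp(−z/H).
z/H = 6430.0/6912.1 = 0.93025; exp(−0.93025) = 0.39446.
P = 1.010 × 0.39446 = 0.39840 atm.

P ≈ 0.398 atm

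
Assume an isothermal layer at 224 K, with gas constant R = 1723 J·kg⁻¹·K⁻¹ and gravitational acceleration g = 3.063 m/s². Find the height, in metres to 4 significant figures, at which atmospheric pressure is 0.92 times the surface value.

Scale height: H = RT/g = 1723 × 224 / 3.063 = 126000 m.
Set P/P₀ = exp(−z/H) = 0.92, so z = −H ln(0.92).
−ln(0.92) = 0.083382; z = 126000 × 0.083382 = 10506 m.

z ≈ 10510 m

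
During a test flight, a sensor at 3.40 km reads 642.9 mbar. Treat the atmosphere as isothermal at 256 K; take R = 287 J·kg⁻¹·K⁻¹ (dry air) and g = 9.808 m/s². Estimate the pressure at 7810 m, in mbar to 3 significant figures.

P ≈ 357 mbar

Scale height: H = RT/g = 287 × 256 / 9.808 = 7491.0 m.
Between two levels, P₂ = P₁ exp(−Δz/H) with Δz = z₂ − z₁.
Δz = 7810.0 − 3400.0 = 4410.0 m; Δz/H = 4410.0/7491.0 = 0.58871.
P₂ = 642.9 × exp(−0.58871) = 642.9 × 0.55504 = 356.84 mbar.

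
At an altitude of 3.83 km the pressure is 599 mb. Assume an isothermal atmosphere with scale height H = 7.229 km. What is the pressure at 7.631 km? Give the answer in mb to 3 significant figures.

Between two levels, P₂ = P₁ exp(−Δz/H) with Δz = z₂ − z₁.
Δz = 7631.0 − 3830.0 = 3801.0 m; Δz/H = 3801.0/7229.0 = 0.52580.
P₂ = 599 × exp(−0.52580) = 599 × 0.59108 = 354.06 mb.

P ≈ 354 mb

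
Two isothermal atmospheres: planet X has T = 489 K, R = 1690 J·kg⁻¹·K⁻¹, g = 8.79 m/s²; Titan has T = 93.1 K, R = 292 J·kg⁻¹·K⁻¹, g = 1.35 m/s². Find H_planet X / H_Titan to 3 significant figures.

H_planet X/H_Titan ≈ 4.67

H = RT/g for each body.
H_planet X = 1690 × 489 / 8.79 = 94017 m.
H_Titan = 292 × 93.1 / 1.35 = 20137 m.
H_planet X/H_Titan = 94017/20137 = 4.6689.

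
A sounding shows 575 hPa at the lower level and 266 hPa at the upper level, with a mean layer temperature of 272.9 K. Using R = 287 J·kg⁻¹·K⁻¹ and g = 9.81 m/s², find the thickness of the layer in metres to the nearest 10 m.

Δz ≈ 6150 m

Hypsometric equation: Δz = (R T̄/g) ln(P₁/P₂).
R T̄/g = 287 × 272.9 / 9.81 = 7983.9 m.
ln(575/266) = ln(2.1617) = 0.77089.
Δz = 7983.9 × 0.77089 = 6154.7 m.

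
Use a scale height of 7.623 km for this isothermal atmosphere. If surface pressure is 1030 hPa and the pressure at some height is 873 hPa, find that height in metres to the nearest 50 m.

Invert the barometric formula: z = H ln(P₀/P).
P₀/P = 1030/873 = 1.1798; ln(1.1798) = 0.16534.
z = 7623.0 × 0.16534 = 1260.4 m.

z ≈ 1250 m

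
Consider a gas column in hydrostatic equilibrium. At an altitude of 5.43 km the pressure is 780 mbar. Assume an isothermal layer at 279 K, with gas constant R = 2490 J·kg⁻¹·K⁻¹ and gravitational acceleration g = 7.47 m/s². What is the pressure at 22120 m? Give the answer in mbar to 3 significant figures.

P ≈ 652 mbar

Scale height: H = RT/g = 2490 × 279 / 7.47 = 93000 m.
Between two levels, P₂ = P₁ exp(−Δz/H) with Δz = z₂ − z₁.
Δz = 22120 − 5430.0 = 16690 m; Δz/H = 16690/93000 = 0.17946.
P₂ = 780 × exp(−0.17946) = 780 × 0.83572 = 651.86 mbar.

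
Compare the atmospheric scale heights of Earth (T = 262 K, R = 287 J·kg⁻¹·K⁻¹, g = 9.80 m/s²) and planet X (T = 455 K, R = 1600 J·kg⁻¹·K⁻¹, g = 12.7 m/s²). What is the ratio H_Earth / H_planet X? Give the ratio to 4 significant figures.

H = RT/g for each body.
H_Earth = 287 × 262 / 9.80 = 7672.9 m.
H_planet X = 1600 × 455 / 12.7 = 57323 m.
H_Earth/H_planet X = 7672.9/57323 = 0.13385.

H_Earth/H_planet X ≈ 0.1339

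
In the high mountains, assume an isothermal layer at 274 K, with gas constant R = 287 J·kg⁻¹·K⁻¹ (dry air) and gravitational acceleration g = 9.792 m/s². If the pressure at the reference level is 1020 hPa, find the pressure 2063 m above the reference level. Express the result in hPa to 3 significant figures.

P ≈ 789 hPa

Scale height: H = RT/g = 287 × 274 / 9.792 = 8030.8 m.
Barometric formula: P = P₀ exp(−z/H).
z/H = 2063.0/8030.8 = 0.25689; exp(−0.25689) = 0.77345.
P = 1020 × 0.77345 = 788.92 hPa.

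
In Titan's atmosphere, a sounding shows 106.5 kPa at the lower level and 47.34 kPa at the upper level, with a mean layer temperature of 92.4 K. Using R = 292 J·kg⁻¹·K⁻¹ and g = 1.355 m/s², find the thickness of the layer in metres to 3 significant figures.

Hypsometric equation: Δz = (R T̄/g) ln(P₁/P₂).
R T̄/g = 292 × 92.4 / 1.355 = 19912 m.
ln(106.5/47.34) = ln(2.2497) = 0.81080.
Δz = 19912 × 0.81080 = 16145 m.

Δz ≈ 16100 m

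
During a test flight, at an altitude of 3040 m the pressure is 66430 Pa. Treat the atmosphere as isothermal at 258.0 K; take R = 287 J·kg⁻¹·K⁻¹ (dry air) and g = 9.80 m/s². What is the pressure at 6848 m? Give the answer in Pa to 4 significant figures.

P ≈ 40130 Pa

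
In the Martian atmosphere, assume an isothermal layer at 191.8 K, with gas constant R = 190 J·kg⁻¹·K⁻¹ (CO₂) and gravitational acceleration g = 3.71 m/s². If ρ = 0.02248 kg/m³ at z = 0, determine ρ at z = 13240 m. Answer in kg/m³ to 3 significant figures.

ρ ≈ 0.00584 kg/m³

Scale height: H = RT/g = 190 × 191.8 / 3.71 = 9822.6 m.
In an isothermal atmosphere, density decays like pressure: ρ = ρ₀ exp(−z/H).
z/H = 13240/9822.6 = 1.3479; exp(−1.3479) = 0.25979.
ρ = 0.02248 × 0.25979 = 0.0058401 kg/m³.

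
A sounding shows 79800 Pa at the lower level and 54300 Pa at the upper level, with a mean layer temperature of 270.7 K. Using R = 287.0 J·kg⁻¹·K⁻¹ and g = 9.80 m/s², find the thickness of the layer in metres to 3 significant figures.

Δz ≈ 3050 m

Hypsometric equation: Δz = (R T̄/g) ln(P₁/P₂).
R T̄/g = 287.0 × 270.7 / 9.80 = 7927.6 m.
ln(79800/54300) = ln(1.4696) = 0.38499.
Δz = 7927.6 × 0.38499 = 3052.0 m.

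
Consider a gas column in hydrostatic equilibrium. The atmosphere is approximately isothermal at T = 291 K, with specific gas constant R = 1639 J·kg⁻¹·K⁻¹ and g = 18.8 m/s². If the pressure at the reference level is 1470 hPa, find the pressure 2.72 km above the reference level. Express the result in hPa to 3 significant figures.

Scale height: H = RT/g = 1639 × 291 / 18.8 = 25370 m.
Barometric formula: P = P₀ exp(−z/H).
z/H = 2720.0/25370 = 0.10721; exp(−0.10721) = 0.89834.
P = 1470 × 0.89834 = 1320.6 hPa.

P ≈ 1320 hPa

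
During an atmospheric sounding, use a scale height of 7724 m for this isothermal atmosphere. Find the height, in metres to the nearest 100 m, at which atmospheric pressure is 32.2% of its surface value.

z ≈ 8800 m

Set P/P₀ = exp(−z/H) = 0.322, so z = −H ln(0.322).
−ln(0.322) = 1.1332; z = 7724.0 × 1.1332 = 8752.8 m.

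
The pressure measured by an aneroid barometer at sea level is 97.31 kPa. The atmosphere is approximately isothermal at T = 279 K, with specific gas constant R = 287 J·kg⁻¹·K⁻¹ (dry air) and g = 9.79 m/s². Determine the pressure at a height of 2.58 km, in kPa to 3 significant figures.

Scale height: H = RT/g = 287 × 279 / 9.79 = 8179.1 m.
Barometric formula: P = P₀ exp(−z/H).
z/H = 2580.0/8179.1 = 0.31544; exp(−0.31544) = 0.72947.
P = 97.31 × 0.72947 = 70.985 kPa.

P ≈ 71.0 kPa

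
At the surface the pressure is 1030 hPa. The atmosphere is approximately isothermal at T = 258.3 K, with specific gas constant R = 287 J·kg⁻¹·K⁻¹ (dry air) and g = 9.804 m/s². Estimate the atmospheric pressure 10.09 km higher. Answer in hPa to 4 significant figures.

P ≈ 271.2 hPa

Scale height: H = RT/g = 287 × 258.3 / 9.804 = 7561.4 m.
Barometric formula: P = P₀ exp(−z/H).
z/H = 10090/7561.4 = 1.3344; exp(−1.3344) = 0.26332.
P = 1030 × 0.26332 = 271.22 hPa.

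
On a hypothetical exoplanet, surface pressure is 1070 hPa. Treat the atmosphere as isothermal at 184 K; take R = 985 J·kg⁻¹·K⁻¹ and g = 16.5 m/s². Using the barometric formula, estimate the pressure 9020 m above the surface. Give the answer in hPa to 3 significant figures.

Scale height: H = RT/g = 985 × 184 / 16.5 = 10984 m.
Barometric formula: P = P₀ exp(−z/H).
z/H = 9020.0/10984 = 0.82119; exp(−0.82119) = 0.43991.
P = 1070 × 0.43991 = 470.70 hPa.

P ≈ 471 hPa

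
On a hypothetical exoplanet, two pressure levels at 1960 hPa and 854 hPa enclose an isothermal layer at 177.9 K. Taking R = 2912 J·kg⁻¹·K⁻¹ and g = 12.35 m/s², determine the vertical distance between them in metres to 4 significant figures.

Δz ≈ 34850 m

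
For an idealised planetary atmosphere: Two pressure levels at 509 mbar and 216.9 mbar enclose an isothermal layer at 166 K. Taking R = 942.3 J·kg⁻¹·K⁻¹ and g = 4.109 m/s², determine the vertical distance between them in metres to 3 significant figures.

Hypsometric equation: Δz = (R T̄/g) ln(P₁/P₂).
R T̄/g = 942.3 × 166 / 4.109 = 38068 m.
ln(509/216.9) = ln(2.3467) = 0.85301.
Δz = 38068 × 0.85301 = 32472 m.

Δz ≈ 32500 m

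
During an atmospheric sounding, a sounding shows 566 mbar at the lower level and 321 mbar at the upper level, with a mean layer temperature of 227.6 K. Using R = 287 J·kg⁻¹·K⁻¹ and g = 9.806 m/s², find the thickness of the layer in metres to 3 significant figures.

Δz ≈ 3780 m

Hypsometric equation: Δz = (R T̄/g) ln(P₁/P₂).
R T̄/g = 287 × 227.6 / 9.806 = 6661.4 m.
ln(566/321) = ln(1.7632) = 0.56713.
Δz = 6661.4 × 0.56713 = 3777.9 m.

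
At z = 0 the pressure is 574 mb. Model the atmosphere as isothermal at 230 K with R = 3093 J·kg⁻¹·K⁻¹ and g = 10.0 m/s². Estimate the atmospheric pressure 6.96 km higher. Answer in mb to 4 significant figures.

P ≈ 520.5 mb

Scale height: H = RT/g = 3093 × 230 / 10.0 = 71139 m.
Barometric formula: P = P₀ exp(−z/H).
z/H = 6960.0/71139 = 0.097837; exp(−0.097837) = 0.90680.
P = 574 × 0.90680 = 520.50 mb.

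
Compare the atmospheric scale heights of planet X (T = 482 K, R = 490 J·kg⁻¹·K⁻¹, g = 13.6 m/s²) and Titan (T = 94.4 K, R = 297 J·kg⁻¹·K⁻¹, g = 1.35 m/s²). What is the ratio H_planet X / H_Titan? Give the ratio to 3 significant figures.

H_planet X/H_Titan ≈ 0.836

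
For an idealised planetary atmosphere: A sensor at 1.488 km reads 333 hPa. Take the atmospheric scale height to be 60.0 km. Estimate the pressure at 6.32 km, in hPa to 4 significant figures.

P ≈ 307.2 hPa

Between two levels, P₂ = P₁ exp(−Δz/H) with Δz = z₂ − z₁.
Δz = 6320.0 − 1488.0 = 4832.0 m; Δz/H = 4832.0/60000 = 0.080533.
P₂ = 333 × exp(−0.080533) = 333 × 0.92262 = 307.23 hPa.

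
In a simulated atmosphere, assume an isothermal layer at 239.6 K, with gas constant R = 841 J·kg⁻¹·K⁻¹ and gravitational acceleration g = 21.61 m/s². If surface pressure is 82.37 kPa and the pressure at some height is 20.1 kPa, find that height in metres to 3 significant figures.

Scale height: H = RT/g = 841 × 239.6 / 21.61 = 9324.6 m.
Invert the barometric formula: z = H ln(P₀/P).
P₀/P = 82.37/20.1 = 4.0980; ln(4.0980) = 1.4105.
z = 9324.6 × 1.4105 = 13152 m.

z ≈ 13200 m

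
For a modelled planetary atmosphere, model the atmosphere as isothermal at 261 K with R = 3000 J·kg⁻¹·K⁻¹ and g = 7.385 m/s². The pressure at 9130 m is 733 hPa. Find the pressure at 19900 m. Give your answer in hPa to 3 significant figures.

P ≈ 662 hPa

Scale height: H = RT/g = 3000 × 261 / 7.385 = 106030 m.
Between two levels, P₂ = P₁ exp(−Δz/H) with Δz = z₂ − z₁.
Δz = 19900 − 9130.0 = 10770 m; Δz/H = 10770/106030 = 0.10158.
P₂ = 733 × exp(−0.10158) = 733 × 0.90341 = 662.20 hPa.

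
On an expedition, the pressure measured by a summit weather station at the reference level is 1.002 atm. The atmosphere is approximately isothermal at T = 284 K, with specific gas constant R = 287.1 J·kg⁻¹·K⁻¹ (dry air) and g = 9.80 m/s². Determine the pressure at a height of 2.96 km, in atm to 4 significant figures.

Scale height: H = RT/g = 287.1 × 284 / 9.80 = 8320.0 m.
Barometric formula: P = P₀ exp(−z/H).
z/H = 2960.0/8320.0 = 0.35577; exp(−0.35577) = 0.70063.
P = 1.002 × 0.70063 = 0.70203 atm.

P ≈ 0.7020 atm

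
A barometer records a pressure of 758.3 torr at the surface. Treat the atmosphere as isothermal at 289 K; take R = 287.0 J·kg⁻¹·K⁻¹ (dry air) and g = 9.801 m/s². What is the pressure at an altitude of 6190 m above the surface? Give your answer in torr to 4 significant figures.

P ≈ 364.9 torr

Scale height: H = RT/g = 287.0 × 289 / 9.801 = 8462.7 m.
Barometric formula: P = P₀ exp(−z/H).
z/H = 6190.0/8462.7 = 0.73145; exp(−0.73145) = 0.48121.
P = 758.3 × 0.48121 = 364.90 torr.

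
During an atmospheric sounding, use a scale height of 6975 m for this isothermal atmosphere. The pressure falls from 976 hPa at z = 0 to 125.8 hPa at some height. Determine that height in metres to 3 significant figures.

z ≈ 14300 m

Invert the barometric formula: z = H ln(P₀/P).
P₀/P = 976/125.8 = 7.7583; ln(7.7583) = 2.0488.
z = 6975.0 × 2.0488 = 14290 m.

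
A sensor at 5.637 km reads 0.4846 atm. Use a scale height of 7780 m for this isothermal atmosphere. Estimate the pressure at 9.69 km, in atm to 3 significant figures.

P ≈ 0.288 atm

Between two levels, P₂ = P₁ exp(−Δz/H) with Δz = z₂ − z₁.
Δz = 9690.0 − 5637.0 = 4053.0 m; Δz/H = 4053.0/7780.0 = 0.52095.
P₂ = 0.4846 × exp(−0.52095) = 0.4846 × 0.59396 = 0.28783 atm.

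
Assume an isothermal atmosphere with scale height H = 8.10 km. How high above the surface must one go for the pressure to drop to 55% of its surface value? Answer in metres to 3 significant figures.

Set P/P₀ = exp(−z/H) = 0.55, so z = −H ln(0.55).
−ln(0.55) = 0.59784; z = 8100.0 × 0.59784 = 4842.5 m.

z ≈ 4840 m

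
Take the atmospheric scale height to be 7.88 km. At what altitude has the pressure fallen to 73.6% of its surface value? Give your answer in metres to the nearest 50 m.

Set P/P₀ = exp(−z/H) = 0.736, so z = −H ln(0.736).
−ln(0.736) = 0.30653; z = 7880.0 × 0.30653 = 2415.5 m.

z ≈ 2400 m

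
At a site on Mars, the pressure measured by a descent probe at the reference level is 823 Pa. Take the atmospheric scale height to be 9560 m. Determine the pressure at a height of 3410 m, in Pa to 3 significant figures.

Barometric formula: P = P₀ exp(−z/H).
z/H = 3410.0/9560.0 = 0.35669; exp(−0.35669) = 0.69999.
P = 823 × 0.69999 = 576.09 Pa.

P ≈ 576 Pa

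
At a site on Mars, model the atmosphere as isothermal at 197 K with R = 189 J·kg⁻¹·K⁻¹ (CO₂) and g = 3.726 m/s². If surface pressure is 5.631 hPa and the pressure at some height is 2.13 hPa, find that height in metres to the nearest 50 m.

Scale height: H = RT/g = 189 × 197 / 3.726 = 9992.8 m.
Invert the barometric formula: z = H ln(P₀/P).
P₀/P = 5.631/2.13 = 2.6437; ln(2.6437) = 0.97218.
z = 9992.8 × 0.97218 = 9714.8 m.

z ≈ 9700 m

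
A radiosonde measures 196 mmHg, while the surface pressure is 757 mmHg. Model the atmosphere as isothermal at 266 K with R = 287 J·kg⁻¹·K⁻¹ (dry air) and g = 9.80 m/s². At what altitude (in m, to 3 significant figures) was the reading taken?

Scale height: H = RT/g = 287 × 266 / 9.80 = 7790.0 m.
Invert the barometric formula: z = H ln(P₀/P).
P₀/P = 757/196 = 3.8622; ln(3.8622) = 1.3512.
z = 7790.0 × 1.3512 = 10526 m.

z ≈ 10500 m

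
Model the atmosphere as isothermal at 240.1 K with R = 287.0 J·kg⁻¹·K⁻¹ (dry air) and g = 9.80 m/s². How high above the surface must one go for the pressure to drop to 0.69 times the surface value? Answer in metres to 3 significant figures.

z ≈ 2610 m

Scale height: H = RT/g = 287.0 × 240.1 / 9.80 = 7031.5 m.
Set P/P₀ = exp(−z/H) = 0.69, so z = −H ln(0.69).
−ln(0.69) = 0.37106; z = 7031.5 × 0.37106 = 2609.1 m.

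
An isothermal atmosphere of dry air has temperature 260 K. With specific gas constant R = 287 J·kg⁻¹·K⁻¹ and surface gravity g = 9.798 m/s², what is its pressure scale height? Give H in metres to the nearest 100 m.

The scale height of an isothermal atmosphere is H = RT/g.
H = 287 × 260 / 9.798 = 74620/9.798 = 7615.8 m.

H ≈ 7600 m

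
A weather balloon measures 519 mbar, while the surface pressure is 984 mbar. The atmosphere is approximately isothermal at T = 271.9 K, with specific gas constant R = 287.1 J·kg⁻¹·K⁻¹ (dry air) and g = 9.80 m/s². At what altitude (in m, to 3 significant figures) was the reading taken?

Scale height: H = RT/g = 287.1 × 271.9 / 9.80 = 7965.6 m.
Invert the barometric formula: z = H ln(P₀/P).
P₀/P = 984/519 = 1.8960; ln(1.8960) = 0.63975.
z = 7965.6 × 0.63975 = 5096.0 m.

z ≈ 5100 m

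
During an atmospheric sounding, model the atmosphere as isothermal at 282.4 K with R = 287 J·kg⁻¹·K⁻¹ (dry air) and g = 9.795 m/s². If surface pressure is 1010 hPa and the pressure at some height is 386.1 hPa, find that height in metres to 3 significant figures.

z ≈ 7960 m

Scale height: H = RT/g = 287 × 282.4 / 9.795 = 8274.5 m.
Invert the barometric formula: z = H ln(P₀/P).
P₀/P = 1010/386.1 = 2.6159; ln(2.6159) = 0.96161.
z = 8274.5 × 0.96161 = 7956.8 m.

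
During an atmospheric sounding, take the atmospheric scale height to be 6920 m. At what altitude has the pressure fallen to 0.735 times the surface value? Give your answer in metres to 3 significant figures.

Set P/P₀ = exp(−z/H) = 0.735, so z = −H ln(0.735).
−ln(0.735) = 0.30788; z = 6920.0 × 0.30788 = 2130.5 m.

z ≈ 2130 m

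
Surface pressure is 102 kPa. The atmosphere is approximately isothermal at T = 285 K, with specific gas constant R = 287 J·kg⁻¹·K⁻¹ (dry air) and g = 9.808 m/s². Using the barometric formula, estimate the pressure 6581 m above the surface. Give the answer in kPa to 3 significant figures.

Scale height: H = RT/g = 287 × 285 / 9.808 = 8339.6 m.
Barometric formula: P = P₀ exp(−z/H).
z/H = 6581.0/8339.6 = 0.78913; exp(−0.78913) = 0.45424.
P = 102 × 0.45424 = 46.332 kPa.

P ≈ 46.3 kPa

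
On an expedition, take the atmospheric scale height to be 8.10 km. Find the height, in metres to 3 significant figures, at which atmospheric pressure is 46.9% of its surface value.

Set P/P₀ = exp(−z/H) = 0.469, so z = −H ln(0.469).
−ln(0.469) = 0.75715; z = 8100.0 × 0.75715 = 6132.9 m.

z ≈ 6130 m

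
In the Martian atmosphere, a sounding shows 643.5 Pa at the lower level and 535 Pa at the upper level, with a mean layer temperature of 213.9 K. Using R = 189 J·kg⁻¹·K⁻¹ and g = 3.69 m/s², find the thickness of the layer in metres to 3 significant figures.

Δz ≈ 2020 m

Hypsometric equation: Δz = (R T̄/g) ln(P₁/P₂).
R T̄/g = 189 × 213.9 / 3.69 = 10956 m.
ln(643.5/535) = ln(1.2028) = 0.18465.
Δz = 10956 × 0.18465 = 2023.0 m.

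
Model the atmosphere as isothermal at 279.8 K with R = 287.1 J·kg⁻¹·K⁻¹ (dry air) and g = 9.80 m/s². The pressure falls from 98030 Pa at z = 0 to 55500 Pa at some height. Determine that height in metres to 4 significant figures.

z ≈ 4663 m

Scale height: H = RT/g = 287.1 × 279.8 / 9.80 = 8197.0 m.
Invert the barometric formula: z = H ln(P₀/P).
P₀/P = 98030/55500 = 1.7663; ln(1.7663) = 0.56889.
z = 8197.0 × 0.56889 = 4663.2 m.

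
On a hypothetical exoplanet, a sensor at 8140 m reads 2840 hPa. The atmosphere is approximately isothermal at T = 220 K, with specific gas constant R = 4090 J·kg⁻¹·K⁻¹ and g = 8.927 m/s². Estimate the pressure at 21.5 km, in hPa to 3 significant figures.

Scale height: H = RT/g = 4090 × 220 / 8.927 = 100800 m.
Between two levels, P₂ = P₁ exp(−Δz/H) with Δz = z₂ − z₁.
Δz = 21500 − 8140.0 = 13360 m; Δz/H = 13360/100800 = 0.13254.
P₂ = 2840 × exp(−0.13254) = 2840 × 0.87587 = 2487.5 hPa.

P ≈ 2490 hPa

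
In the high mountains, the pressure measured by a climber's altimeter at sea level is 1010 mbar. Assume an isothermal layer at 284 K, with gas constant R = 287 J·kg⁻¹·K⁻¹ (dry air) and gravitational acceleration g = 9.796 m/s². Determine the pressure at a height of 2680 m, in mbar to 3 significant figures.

Scale height: H = RT/g = 287 × 284 / 9.796 = 8320.5 m.
Barometric formula: P = P₀ exp(−z/H).
z/H = 2680.0/8320.5 = 0.32210; exp(−0.32210) = 0.72463.
P = 1010 × 0.72463 = 731.88 mbar.

P ≈ 732 mbar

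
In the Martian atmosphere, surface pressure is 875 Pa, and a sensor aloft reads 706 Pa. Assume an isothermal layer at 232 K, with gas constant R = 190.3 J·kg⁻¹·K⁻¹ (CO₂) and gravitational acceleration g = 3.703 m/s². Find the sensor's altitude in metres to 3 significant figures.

z ≈ 2560 m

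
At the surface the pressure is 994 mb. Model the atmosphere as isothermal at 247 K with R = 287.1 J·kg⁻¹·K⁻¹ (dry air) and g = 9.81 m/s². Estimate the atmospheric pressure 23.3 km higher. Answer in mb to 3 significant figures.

P ≈ 39.6 mb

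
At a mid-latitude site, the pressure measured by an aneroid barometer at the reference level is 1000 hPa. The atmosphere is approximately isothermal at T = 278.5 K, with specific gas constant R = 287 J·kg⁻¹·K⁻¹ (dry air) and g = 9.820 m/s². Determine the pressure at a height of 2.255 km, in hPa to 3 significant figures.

Scale height: H = RT/g = 287 × 278.5 / 9.820 = 8139.5 m.
Barometric formula: P = P₀ exp(−z/H).
z/H = 2255.0/8139.5 = 0.27704; exp(−0.27704) = 0.75802.
P = 1000 × 0.75802 = 758.02 hPa.

P ≈ 758 hPa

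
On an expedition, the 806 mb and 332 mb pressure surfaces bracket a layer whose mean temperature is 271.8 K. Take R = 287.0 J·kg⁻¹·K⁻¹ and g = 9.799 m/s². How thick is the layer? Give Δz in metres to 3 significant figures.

Δz ≈ 7060 m

Hypsometric equation: Δz = (R T̄/g) ln(P₁/P₂).
R T̄/g = 287.0 × 271.8 / 9.799 = 7960.7 m.
ln(806/332) = ln(2.4277) = 0.88694.
Δz = 7960.7 × 0.88694 = 7060.7 m.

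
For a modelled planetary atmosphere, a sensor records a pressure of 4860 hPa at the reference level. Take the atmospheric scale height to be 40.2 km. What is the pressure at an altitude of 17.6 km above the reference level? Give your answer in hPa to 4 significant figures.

P ≈ 3137 hPa

Barometric formula: P = P₀ exp(−z/H).
z/H = 17600/40200 = 0.43781; exp(−0.43781) = 0.64545.
P = 4860 × 0.64545 = 3136.9 hPa.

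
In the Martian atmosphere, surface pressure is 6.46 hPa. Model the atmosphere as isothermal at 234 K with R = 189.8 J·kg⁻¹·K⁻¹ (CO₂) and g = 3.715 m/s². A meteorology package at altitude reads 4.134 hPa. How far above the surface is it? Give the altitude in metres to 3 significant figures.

z ≈ 5340 m

Scale height: H = RT/g = 189.8 × 234 / 3.715 = 11955 m.
Invert the barometric formula: z = H ln(P₀/P).
P₀/P = 6.46/4.134 = 1.5627; ln(1.5627) = 0.44642.
z = 11955 × 0.44642 = 5337.0 m.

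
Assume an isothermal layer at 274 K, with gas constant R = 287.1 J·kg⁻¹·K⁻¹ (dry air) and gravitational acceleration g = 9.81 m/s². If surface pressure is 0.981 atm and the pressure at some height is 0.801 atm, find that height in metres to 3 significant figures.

z ≈ 1630 m

Scale height: H = RT/g = 287.1 × 274 / 9.81 = 8018.9 m.
Invert the barometric formula: z = H ln(P₀/P).
P₀/P = 0.981/0.801 = 1.2247; ln(1.2247) = 0.20270.
z = 8018.9 × 0.20270 = 1625.4 m.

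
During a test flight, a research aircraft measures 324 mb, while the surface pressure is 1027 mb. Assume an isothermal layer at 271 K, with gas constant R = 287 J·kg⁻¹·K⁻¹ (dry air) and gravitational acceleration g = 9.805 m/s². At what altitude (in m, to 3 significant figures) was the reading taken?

z ≈ 9150 m

Scale height: H = RT/g = 287 × 271 / 9.805 = 7932.4 m.
Invert the barometric formula: z = H ln(P₀/P).
P₀/P = 1027/324 = 3.1698; ln(3.1698) = 1.1537.
z = 7932.4 × 1.1537 = 9151.6 m.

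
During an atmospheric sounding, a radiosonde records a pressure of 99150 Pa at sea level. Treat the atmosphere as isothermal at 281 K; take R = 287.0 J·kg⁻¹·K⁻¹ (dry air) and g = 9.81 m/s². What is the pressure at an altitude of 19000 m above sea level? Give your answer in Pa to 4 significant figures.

Scale height: H = RT/g = 287.0 × 281 / 9.81 = 8220.9 m.
Barometric formula: P = P₀ exp(−z/H).
z/H = 19000/8220.9 = 2.3112; exp(−2.3112) = 0.099142.
P = 99150 × 0.099142 = 9829.9 Pa.

P ≈ 9830 Pa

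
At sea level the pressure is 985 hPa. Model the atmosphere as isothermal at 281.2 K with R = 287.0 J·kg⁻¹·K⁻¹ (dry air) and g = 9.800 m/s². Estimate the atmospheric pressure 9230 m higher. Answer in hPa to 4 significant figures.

Scale height: H = RT/g = 287.0 × 281.2 / 9.800 = 8235.1 m.
Barometric formula: P = P₀ exp(−z/H).
z/H = 9230.0/8235.1 = 1.1208; exp(−1.1208) = 0.32602.
P = 985 × 0.32602 = 321.13 hPa.

P ≈ 321.1 hPa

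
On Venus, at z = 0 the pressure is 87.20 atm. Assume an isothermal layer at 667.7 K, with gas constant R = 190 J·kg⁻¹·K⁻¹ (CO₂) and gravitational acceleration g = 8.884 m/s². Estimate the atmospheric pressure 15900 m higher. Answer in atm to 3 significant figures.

Scale height: H = RT/g = 190 × 667.7 / 8.884 = 14280 m.
Barometric formula: P = P₀ exp(−z/H).
z/H = 15900/14280 = 1.1134; exp(−1.1134) = 0.32844.
P = 87.20 × 0.32844 = 28.640 atm.

P ≈ 28.6 atm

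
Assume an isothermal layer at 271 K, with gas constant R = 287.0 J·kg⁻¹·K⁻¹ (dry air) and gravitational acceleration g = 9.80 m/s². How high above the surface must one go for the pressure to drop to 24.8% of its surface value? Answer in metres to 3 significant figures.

z ≈ 11100 m

Scale height: H = RT/g = 287.0 × 271 / 9.80 = 7936.4 m.
Set P/P₀ = exp(−z/H) = 0.248, so z = −H ln(0.248).
−ln(0.248) = 1.3943; z = 7936.4 × 1.3943 = 11066 m.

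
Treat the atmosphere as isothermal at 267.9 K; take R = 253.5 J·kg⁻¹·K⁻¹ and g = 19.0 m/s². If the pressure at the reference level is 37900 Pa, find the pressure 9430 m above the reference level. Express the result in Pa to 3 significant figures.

Scale height: H = RT/g = 253.5 × 267.9 / 19.0 = 3574.3 m.
Barometric formula: P = P₀ exp(−z/H).
z/H = 9430.0/3574.3 = 2.6383; exp(−2.6383) = 0.071483.
P = 37900 × 0.071483 = 2709.2 Pa.

P ≈ 2710 Pa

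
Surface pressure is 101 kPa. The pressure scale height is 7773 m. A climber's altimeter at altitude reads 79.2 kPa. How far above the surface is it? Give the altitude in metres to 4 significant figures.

Invert the barometric formula: z = H ln(P₀/P).
P₀/P = 101/79.2 = 1.2753; ln(1.2753) = 0.24318.
z = 7773.0 × 0.24318 = 1890.2 m.

z ≈ 1890 m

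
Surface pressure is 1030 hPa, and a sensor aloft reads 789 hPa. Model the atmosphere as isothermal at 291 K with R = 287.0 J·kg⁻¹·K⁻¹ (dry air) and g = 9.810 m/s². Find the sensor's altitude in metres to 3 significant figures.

z ≈ 2270 m

Scale height: H = RT/g = 287.0 × 291 / 9.810 = 8513.5 m.
Invert the barometric formula: z = H ln(P₀/P).
P₀/P = 1030/789 = 1.3054; ln(1.3054) = 0.26651.
z = 8513.5 × 0.26651 = 2268.9 m.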